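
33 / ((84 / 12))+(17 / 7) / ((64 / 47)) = 2911 / 448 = 6.50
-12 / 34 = -6 / 17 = -0.35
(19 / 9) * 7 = 133 / 9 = 14.78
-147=-147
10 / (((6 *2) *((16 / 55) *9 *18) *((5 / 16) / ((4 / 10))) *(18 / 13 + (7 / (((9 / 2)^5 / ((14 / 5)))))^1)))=173745 / 10710356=0.02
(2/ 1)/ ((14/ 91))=13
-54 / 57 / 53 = -18 / 1007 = -0.02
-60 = -60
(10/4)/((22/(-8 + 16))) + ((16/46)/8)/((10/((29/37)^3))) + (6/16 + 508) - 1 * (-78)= 587.29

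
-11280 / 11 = -1025.45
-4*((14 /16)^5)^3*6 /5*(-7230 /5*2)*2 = 10297460915066367 /2748779069440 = 3746.19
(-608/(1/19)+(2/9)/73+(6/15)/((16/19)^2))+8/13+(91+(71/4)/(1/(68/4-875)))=-145890214939/5466240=-26689.32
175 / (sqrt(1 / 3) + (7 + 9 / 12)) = 65100 / 2867 - 2800 *sqrt(3) / 2867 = 21.02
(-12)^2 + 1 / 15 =2161 / 15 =144.07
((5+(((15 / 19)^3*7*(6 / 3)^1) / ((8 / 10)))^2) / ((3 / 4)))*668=9949481407660 / 141137643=70494.88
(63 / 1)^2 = 3969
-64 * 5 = -320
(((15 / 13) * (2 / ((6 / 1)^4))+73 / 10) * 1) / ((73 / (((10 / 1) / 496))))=3307 / 1639872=0.00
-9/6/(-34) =3/68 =0.04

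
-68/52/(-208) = 17/2704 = 0.01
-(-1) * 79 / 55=79 / 55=1.44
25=25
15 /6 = 5 /2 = 2.50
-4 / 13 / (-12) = 1 / 39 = 0.03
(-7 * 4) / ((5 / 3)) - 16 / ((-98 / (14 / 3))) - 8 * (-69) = 535.96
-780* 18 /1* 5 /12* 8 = -46800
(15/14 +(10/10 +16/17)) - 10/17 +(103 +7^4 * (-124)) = -70833221/238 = -297618.58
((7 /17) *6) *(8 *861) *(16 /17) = 4628736 /289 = 16016.39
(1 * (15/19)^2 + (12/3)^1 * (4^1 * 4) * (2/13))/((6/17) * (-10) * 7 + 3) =-835261/1731717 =-0.48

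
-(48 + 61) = -109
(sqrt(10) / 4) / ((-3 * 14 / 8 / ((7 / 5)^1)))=-sqrt(10) / 15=-0.21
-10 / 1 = -10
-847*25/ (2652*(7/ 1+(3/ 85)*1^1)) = -105875/ 93288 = -1.13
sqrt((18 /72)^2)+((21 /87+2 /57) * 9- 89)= -190121 /2204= -86.26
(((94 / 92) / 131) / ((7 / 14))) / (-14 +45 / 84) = -1316 / 1135901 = -0.00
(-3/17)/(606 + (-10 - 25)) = -3/9707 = -0.00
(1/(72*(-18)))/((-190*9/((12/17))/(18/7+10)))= 11/2747115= 0.00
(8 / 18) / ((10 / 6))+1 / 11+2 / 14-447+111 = -387502 / 1155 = -335.50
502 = 502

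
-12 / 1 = -12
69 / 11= 6.27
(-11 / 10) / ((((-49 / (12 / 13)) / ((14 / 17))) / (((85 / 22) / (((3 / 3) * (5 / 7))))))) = 6 / 65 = 0.09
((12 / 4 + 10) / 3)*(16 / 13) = 16 / 3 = 5.33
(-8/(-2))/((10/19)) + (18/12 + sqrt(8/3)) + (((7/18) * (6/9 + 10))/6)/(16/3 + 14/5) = 10.82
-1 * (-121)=121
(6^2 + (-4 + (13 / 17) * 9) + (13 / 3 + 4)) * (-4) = -9632 / 51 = -188.86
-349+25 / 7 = -2418 / 7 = -345.43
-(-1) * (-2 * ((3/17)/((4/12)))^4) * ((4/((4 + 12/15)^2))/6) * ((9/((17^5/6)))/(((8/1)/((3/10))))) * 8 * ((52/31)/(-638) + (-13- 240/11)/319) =1196627985/206397929879474608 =0.00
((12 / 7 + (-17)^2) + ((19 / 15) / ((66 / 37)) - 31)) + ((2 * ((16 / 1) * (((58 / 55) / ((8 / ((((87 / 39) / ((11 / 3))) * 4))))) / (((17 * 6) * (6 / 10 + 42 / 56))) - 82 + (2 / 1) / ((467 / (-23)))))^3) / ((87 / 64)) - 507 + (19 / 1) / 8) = -3113662669837880910099107549594082737137 / 933796302916559636901922815240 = -3334413147.83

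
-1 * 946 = -946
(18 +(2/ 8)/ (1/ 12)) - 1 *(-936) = 957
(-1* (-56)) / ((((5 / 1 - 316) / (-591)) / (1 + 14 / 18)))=176512 / 933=189.19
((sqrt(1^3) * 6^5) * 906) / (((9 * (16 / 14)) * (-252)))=-2718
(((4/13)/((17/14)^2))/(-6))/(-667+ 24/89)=712/13649181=0.00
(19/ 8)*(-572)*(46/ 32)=-62491/ 32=-1952.84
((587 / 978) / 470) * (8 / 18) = 0.00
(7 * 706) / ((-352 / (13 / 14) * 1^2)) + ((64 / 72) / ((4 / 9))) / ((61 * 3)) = -839083 / 64416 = -13.03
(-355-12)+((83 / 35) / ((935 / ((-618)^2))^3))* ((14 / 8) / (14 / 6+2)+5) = 324829219794534973313 / 371917170625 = 873391296.37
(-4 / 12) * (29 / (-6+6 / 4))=58 / 27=2.15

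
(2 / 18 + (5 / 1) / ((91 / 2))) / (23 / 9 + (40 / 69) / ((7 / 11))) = 4163 / 65299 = 0.06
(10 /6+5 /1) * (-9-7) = -320 /3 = -106.67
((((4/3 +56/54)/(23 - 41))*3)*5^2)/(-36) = 200/729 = 0.27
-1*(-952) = 952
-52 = -52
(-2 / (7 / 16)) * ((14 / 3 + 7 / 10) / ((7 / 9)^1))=-1104 / 35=-31.54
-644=-644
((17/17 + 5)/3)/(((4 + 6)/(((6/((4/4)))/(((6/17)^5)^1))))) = 1419857/6480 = 219.11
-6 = -6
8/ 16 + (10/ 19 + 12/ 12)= 77/ 38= 2.03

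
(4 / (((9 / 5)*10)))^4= 16 / 6561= 0.00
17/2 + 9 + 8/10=183/10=18.30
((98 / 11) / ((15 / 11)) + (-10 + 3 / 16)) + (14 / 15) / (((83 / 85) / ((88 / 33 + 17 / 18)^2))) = 14819999 / 1613520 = 9.18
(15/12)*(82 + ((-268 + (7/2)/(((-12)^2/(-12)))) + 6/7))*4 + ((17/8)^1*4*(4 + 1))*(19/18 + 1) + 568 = -136993/504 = -271.81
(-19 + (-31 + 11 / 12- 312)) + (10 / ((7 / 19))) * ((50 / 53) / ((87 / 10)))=-46238747 / 129108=-358.14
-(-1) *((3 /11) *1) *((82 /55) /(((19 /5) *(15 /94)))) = 7708 /11495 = 0.67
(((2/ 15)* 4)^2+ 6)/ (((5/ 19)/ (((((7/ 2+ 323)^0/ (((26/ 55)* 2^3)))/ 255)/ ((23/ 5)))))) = 147763/ 27448200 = 0.01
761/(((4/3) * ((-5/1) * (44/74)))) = -84471/440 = -191.98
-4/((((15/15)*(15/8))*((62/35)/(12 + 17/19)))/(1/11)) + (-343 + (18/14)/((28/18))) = -654470041/1904826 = -343.59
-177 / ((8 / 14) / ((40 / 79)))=-12390 / 79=-156.84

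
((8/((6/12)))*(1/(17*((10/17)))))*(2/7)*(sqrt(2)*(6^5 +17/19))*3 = 7092528*sqrt(2)/665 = 15083.23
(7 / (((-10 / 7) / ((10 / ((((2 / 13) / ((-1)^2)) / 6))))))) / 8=-1911 / 8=-238.88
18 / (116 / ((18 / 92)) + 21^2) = 162 / 9305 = 0.02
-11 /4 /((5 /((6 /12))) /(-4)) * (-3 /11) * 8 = -12 /5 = -2.40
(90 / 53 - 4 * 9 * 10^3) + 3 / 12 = -7631587 / 212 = -35998.05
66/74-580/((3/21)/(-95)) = 14270933/37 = 385700.89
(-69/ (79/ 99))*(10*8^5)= -2238382080/ 79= -28333950.38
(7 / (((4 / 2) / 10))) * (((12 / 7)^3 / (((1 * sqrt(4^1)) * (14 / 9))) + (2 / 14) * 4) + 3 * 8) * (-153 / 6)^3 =-10427031855 / 686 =-15199754.89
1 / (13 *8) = 1 / 104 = 0.01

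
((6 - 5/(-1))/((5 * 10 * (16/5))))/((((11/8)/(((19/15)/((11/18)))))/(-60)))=-342/55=-6.22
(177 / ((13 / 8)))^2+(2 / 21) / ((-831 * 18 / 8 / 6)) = 104970694064 / 8847657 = 11864.24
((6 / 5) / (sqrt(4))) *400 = 240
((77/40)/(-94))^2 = 5929/14137600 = 0.00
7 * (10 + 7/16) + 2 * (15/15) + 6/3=1233/16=77.06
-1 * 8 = -8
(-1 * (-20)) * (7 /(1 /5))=700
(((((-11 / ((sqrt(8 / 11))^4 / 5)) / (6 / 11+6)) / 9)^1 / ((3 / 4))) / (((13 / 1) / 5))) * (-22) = 4026275 / 202176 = 19.91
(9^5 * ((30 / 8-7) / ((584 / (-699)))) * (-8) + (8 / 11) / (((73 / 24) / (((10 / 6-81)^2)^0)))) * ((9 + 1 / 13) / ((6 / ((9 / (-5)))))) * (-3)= -626830645275 / 41756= -15011750.29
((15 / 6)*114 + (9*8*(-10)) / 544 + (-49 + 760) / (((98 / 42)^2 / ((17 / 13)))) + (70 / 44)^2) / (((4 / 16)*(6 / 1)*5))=2395147379 / 39309270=60.93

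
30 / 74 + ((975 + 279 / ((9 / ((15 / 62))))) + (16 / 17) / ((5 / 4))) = 6187211 / 6290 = 983.66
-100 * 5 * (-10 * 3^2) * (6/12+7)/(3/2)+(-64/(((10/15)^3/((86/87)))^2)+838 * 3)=190740198/841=226801.66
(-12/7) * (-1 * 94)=1128/7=161.14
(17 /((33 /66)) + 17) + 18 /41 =51.44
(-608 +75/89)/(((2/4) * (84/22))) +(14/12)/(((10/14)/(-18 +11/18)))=-116548211/336420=-346.44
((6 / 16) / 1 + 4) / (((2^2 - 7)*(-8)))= 35 / 192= 0.18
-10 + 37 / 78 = -743 / 78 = -9.53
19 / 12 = 1.58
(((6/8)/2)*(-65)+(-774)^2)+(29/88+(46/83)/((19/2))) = 20783510535/34694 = 599052.01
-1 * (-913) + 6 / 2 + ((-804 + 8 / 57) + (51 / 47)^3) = 671197723 / 5917911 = 113.42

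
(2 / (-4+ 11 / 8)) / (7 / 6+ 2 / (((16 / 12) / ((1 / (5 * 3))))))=-80 / 133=-0.60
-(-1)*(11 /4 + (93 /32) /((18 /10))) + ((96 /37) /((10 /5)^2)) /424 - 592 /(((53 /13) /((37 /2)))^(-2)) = -775791245 /31815264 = -24.38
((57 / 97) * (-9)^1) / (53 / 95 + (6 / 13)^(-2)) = -1.01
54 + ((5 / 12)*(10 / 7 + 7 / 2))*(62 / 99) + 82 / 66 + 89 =403405 / 2772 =145.53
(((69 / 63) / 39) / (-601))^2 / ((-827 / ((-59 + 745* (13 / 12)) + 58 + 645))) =-9211477 / 2404382194268964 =-0.00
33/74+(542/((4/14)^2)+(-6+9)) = 245789/37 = 6642.95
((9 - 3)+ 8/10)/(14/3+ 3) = 102/115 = 0.89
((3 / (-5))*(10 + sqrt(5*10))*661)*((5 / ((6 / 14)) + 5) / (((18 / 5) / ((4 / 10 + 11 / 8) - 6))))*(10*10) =69818125*sqrt(2) / 18 + 69818125 / 9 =13242999.40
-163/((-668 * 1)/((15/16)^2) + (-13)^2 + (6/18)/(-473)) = 17347275/62901034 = 0.28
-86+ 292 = 206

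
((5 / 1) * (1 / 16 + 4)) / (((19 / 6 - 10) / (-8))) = 975 / 41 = 23.78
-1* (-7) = 7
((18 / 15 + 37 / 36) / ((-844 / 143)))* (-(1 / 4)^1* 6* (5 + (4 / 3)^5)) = 5.22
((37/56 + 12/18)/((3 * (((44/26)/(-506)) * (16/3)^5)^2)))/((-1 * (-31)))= 130802871303/1908752185819136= 0.00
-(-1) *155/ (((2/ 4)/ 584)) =181040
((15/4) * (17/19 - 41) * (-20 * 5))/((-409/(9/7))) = -2571750/54397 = -47.28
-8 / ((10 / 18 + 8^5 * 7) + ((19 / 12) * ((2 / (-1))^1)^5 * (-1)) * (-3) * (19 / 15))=-360 / 10313281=-0.00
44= 44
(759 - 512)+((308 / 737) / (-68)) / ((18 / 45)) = 562631 / 2278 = 246.98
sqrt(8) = 2 * sqrt(2) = 2.83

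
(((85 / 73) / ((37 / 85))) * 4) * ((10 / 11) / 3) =289000 / 89133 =3.24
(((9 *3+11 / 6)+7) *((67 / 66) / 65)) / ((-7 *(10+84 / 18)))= -2881 / 528528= -0.01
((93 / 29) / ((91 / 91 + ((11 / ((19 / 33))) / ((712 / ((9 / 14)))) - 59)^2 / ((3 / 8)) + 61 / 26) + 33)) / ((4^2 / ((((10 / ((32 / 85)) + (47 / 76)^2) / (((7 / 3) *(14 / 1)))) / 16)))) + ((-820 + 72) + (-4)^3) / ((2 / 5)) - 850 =-17410660528217586096663 / 6045368241293232256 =-2880.00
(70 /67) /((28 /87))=435 /134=3.25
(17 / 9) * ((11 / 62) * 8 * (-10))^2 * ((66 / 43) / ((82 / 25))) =905080000 / 5082729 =178.07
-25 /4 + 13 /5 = -73 /20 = -3.65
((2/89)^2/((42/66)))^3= 85184/170464582799623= 0.00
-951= -951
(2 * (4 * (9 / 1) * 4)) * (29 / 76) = 2088 / 19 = 109.89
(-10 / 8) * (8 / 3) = -10 / 3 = -3.33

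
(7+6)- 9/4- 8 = 11/4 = 2.75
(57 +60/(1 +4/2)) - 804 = -727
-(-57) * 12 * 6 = 4104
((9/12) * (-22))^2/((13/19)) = 20691/52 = 397.90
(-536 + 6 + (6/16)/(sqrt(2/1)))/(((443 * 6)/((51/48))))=-4505/21264 + 17 * sqrt(2)/226816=-0.21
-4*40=-160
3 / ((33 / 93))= 93 / 11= 8.45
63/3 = 21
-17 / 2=-8.50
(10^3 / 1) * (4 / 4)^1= 1000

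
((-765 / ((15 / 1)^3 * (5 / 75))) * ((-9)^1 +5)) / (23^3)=68 / 60835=0.00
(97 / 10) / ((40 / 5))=1.21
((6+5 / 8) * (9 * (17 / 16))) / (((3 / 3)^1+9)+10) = 8109 / 2560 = 3.17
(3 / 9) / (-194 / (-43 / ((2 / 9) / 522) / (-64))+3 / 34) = -1144746 / 119123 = -9.61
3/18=1/6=0.17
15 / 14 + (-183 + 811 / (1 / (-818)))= -663579.93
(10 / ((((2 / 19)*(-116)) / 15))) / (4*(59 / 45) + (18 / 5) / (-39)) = -833625 / 349624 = -2.38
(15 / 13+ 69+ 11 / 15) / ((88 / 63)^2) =18287829 / 503360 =36.33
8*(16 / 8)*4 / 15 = 64 / 15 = 4.27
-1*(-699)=699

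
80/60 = 4/3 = 1.33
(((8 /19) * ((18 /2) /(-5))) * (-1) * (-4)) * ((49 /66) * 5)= -2352 /209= -11.25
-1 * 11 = -11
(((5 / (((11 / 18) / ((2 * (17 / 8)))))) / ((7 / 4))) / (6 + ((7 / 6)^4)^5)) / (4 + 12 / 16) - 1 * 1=-126454154727093747671 / 148829844380279160791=-0.85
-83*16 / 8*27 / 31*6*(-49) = 1317708 / 31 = 42506.71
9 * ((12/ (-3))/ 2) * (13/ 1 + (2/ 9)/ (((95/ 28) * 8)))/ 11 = -22244/ 1045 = -21.29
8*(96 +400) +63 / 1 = 4031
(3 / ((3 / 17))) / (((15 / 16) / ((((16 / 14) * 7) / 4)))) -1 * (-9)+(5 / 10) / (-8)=10849 / 240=45.20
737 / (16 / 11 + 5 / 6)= 48642 / 151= 322.13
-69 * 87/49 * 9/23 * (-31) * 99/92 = 7209081/4508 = 1599.18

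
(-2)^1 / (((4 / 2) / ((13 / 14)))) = -13 / 14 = -0.93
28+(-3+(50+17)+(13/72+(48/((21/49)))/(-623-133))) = 19879/216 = 92.03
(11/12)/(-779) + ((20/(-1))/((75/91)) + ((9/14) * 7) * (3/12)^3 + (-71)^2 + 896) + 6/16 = 2948073759/498560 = 5913.18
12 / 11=1.09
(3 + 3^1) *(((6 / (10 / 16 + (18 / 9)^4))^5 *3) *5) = 22932357120 / 41615795893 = 0.55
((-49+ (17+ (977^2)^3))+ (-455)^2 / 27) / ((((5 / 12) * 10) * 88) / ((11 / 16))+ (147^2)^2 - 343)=11740893558457304582 / 6303812463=1862506796.86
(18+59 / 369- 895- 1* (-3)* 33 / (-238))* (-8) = 308169532 / 43911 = 7018.05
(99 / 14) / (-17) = -99 / 238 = -0.42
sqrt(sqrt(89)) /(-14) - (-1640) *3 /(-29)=-169.87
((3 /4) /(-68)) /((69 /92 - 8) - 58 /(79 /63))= 237 /1149676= 0.00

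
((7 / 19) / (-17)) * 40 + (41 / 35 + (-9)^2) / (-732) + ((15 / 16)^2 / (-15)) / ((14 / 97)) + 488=486.61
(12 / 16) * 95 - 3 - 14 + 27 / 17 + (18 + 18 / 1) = 6245 / 68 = 91.84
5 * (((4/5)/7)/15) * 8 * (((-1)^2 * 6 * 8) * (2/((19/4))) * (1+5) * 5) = 24576/133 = 184.78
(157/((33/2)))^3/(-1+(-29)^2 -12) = 7739786/7438959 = 1.04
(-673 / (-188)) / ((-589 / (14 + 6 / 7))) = -17498 / 193781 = -0.09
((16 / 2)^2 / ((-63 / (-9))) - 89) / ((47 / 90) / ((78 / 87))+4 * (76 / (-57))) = 1308060 / 77819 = 16.81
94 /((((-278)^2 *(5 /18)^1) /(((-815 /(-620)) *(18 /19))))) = 620541 /113800690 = 0.01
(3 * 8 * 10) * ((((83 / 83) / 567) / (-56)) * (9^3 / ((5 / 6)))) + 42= 1734 / 49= 35.39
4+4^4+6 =266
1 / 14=0.07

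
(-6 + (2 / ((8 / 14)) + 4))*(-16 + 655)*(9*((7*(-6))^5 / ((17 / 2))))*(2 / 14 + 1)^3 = -3365789220864 / 17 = -197987601227.29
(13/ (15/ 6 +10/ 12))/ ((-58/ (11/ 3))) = -143/ 580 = -0.25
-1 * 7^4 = -2401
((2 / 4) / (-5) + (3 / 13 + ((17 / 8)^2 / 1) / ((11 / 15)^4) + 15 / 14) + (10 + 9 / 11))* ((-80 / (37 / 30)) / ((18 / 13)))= -19636290305 / 15168076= -1294.58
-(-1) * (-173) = -173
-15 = -15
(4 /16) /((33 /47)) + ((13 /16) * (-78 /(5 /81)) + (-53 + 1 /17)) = -24218597 /22440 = -1079.26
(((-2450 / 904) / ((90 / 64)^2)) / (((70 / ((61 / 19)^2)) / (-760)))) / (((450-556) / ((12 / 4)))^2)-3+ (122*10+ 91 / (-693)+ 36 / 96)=1938246773809 / 1592163672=1217.37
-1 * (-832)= 832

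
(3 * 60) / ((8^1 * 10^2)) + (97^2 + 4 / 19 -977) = 6408651 / 760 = 8432.44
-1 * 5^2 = -25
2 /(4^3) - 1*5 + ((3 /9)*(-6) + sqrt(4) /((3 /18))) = 161 /32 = 5.03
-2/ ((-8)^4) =-0.00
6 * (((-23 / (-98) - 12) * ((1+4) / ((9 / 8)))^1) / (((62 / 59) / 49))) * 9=-131665.16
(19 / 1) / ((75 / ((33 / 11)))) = 19 / 25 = 0.76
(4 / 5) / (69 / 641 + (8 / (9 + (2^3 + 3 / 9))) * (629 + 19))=33332 / 12465525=0.00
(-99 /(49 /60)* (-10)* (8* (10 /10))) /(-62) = -237600 /1519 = -156.42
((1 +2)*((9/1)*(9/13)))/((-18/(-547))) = 14769/26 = 568.04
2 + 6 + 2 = 10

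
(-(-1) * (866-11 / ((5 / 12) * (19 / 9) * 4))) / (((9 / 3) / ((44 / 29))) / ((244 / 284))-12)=-220015532 / 2472945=-88.97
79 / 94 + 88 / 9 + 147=133345 / 846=157.62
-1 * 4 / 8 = -1 / 2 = -0.50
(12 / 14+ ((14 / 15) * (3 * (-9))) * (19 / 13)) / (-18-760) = 8184 / 176995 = 0.05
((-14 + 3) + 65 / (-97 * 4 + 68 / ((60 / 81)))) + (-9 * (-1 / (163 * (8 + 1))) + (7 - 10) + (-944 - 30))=-238557658 / 241403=-988.21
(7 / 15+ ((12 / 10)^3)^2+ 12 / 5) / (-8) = -274343 / 375000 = -0.73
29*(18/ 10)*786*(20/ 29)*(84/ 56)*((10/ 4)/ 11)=9646.36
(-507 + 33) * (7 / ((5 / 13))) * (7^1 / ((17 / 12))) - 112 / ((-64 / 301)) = -14313929 / 340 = -42099.79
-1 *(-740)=740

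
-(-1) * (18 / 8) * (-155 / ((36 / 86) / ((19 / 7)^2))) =-2406065 / 392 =-6137.92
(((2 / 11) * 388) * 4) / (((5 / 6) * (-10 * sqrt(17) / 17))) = -9312 * sqrt(17) / 275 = -139.62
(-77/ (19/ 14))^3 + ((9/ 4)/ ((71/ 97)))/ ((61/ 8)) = -5425546720898/ 29706329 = -182639.42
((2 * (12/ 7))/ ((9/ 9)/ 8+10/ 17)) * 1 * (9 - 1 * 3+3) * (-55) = -2379.50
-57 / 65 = -0.88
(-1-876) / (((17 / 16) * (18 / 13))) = -596.13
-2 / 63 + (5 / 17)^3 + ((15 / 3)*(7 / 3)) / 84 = 0.13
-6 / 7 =-0.86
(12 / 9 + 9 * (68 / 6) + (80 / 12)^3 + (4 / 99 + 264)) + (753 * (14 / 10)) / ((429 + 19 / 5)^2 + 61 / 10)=1846167034540 / 2781730809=663.68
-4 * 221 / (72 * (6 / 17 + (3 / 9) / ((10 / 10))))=-3757 / 210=-17.89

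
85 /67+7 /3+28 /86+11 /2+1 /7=1158041 /121002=9.57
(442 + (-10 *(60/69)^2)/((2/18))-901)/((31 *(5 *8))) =-278811/655960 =-0.43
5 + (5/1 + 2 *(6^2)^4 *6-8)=20155394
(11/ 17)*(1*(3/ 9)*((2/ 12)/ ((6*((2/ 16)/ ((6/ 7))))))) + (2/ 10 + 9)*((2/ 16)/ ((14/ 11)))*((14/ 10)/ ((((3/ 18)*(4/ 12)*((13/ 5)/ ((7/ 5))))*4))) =17299469/ 5569200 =3.11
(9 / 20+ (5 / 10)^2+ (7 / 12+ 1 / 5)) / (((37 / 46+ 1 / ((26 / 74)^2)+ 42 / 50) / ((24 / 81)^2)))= 55350880 / 4142022723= 0.01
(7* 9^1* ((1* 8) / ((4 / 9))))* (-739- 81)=-929880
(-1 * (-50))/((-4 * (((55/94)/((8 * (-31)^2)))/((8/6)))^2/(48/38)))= -33424308453376/6897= -4846209722.11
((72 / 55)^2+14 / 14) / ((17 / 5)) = 8209 / 10285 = 0.80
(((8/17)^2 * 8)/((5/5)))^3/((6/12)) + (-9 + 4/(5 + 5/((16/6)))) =3588255633/1327566295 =2.70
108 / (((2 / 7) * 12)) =63 / 2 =31.50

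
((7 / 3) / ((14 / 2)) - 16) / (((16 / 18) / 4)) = -141 / 2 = -70.50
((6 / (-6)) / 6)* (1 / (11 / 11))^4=-1 / 6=-0.17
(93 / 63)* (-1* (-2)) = 62 / 21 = 2.95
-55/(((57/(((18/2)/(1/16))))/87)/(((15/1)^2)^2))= -11627550000/19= -611976315.79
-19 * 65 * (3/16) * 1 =-231.56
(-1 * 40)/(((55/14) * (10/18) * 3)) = -336/55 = -6.11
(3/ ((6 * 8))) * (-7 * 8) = -7/ 2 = -3.50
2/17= 0.12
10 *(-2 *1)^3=-80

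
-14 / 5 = -2.80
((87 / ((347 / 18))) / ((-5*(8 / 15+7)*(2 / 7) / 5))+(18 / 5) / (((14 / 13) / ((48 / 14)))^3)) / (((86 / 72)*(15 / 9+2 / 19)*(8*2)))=1349774951991309 / 400696900801540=3.37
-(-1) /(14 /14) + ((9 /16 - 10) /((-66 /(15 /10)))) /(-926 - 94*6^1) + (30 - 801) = -807699351 /1048960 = -770.00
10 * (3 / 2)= 15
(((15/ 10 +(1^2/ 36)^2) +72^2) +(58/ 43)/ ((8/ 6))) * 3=289033963/ 18576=15559.54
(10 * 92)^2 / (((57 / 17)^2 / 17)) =4158363200 / 3249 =1279890.18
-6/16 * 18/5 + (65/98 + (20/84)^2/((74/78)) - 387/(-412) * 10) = 98219741/11204340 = 8.77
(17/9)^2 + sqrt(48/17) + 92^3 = 4*sqrt(51)/17 + 63074017/81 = 778693.25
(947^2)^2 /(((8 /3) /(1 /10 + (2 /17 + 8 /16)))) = 147180747994023 /680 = 216442276461.80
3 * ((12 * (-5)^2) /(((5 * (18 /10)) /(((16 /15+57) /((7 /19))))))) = 15760.95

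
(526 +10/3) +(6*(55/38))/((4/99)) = 169693/228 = 744.27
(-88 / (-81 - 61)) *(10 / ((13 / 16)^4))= 28835840 / 2027831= 14.22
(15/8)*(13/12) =65/32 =2.03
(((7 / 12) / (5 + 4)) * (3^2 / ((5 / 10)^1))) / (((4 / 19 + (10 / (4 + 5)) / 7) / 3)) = 8379 / 884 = 9.48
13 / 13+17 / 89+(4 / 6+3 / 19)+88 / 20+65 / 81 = 4943312 / 684855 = 7.22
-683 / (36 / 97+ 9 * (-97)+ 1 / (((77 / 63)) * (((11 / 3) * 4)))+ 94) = 32065484 / 36552449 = 0.88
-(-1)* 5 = 5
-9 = -9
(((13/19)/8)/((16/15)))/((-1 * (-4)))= 195/9728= 0.02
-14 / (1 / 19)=-266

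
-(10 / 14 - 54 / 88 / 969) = -70997 / 99484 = -0.71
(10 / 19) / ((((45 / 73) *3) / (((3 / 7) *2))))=292 / 1197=0.24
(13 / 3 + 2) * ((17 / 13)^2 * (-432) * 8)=-6325632 / 169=-37429.78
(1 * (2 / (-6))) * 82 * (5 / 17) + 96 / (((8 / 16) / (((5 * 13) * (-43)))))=-27369050 / 51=-536648.04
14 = 14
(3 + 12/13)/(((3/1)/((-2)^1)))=-34/13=-2.62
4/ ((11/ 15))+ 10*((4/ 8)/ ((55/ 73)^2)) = 8629/ 605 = 14.26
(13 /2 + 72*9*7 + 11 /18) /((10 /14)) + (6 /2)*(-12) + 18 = 6342.36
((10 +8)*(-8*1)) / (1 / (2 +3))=-720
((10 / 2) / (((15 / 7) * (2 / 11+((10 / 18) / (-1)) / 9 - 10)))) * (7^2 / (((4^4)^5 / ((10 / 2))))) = -509355 / 9679000859312128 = -0.00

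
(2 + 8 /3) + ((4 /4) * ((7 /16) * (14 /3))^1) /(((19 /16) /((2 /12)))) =847 /171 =4.95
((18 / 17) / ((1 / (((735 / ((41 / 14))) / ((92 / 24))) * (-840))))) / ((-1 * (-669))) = -87.04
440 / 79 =5.57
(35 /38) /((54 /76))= 35 /27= 1.30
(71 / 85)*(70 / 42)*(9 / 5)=2.51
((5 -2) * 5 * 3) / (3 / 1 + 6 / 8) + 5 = 17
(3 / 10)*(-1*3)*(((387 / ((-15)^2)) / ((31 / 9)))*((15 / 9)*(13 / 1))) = -15093 / 1550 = -9.74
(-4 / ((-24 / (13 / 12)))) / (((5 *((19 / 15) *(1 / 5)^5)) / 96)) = 162500 / 19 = 8552.63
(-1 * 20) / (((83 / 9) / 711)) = -127980 / 83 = -1541.93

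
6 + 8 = 14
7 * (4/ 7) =4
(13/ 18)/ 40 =13/ 720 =0.02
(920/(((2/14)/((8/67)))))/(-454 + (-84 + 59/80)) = -4121600/2879727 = -1.43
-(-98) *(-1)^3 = -98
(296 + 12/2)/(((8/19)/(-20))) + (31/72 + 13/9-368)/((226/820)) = -7084385/452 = -15673.42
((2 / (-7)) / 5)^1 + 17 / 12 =571 / 420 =1.36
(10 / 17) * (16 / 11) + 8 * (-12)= -17792 / 187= -95.14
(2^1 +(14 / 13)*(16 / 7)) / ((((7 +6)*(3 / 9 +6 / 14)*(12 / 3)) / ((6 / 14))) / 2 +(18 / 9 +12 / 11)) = 2871 / 31733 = 0.09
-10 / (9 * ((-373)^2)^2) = -10 / 174211907769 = -0.00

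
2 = 2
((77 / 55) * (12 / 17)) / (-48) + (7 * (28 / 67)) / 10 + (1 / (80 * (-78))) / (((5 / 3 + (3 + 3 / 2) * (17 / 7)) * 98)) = 2385767701 / 8772851360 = 0.27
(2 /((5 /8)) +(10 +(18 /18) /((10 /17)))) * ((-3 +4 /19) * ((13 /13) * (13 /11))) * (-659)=67653599 /2090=32370.14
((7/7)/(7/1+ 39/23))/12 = 23/2400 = 0.01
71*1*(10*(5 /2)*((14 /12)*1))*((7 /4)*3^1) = 86975 /8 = 10871.88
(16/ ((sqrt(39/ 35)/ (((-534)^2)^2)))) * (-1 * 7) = -3035720588544 * sqrt(1365)/ 13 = -8627496056346.39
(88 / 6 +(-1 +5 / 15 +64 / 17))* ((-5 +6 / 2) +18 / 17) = -4832 / 289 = -16.72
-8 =-8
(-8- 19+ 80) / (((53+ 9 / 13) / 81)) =55809 / 698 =79.96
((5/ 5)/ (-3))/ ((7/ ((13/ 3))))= -13/ 63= -0.21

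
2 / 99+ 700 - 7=68609 / 99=693.02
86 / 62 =43 / 31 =1.39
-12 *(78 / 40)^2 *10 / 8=-4563 / 80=-57.04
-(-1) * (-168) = -168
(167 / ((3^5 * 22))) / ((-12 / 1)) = -167 / 64152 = -0.00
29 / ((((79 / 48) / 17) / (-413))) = -9773232 / 79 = -123711.80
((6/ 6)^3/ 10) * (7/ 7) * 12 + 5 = 31/ 5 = 6.20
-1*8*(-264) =2112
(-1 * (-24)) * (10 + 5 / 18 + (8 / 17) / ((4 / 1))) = 12724 / 51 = 249.49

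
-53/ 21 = -2.52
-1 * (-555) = 555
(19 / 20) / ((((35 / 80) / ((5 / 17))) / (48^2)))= 175104 / 119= 1471.46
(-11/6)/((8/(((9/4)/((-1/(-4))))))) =-33/16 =-2.06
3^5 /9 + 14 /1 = 41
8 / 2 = 4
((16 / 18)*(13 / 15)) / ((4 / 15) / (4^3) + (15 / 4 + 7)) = 1664 / 23229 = 0.07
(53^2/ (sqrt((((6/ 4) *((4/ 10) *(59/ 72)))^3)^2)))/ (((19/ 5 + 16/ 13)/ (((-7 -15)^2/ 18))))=2827876480000/ 22386311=126321.68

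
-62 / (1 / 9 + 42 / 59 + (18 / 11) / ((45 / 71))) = -1810710 / 99437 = -18.21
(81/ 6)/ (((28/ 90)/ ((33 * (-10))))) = -200475/ 14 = -14319.64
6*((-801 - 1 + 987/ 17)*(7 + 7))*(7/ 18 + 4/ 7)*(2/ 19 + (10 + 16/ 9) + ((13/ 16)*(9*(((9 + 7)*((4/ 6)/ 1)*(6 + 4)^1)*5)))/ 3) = -40387334504/ 513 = -78727747.57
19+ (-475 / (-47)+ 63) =4329 / 47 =92.11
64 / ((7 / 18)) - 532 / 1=-2572 / 7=-367.43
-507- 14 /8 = -2035 /4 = -508.75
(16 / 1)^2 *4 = 1024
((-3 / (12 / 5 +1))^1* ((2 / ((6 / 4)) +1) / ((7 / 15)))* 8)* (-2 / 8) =150 / 17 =8.82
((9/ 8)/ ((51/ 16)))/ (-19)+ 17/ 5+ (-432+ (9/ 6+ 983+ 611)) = 3769027/ 3230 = 1166.88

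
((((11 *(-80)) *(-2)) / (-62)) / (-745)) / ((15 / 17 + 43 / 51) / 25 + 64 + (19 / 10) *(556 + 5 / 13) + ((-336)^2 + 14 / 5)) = 5834400 / 17458725264667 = 0.00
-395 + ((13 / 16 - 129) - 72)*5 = -22335 / 16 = -1395.94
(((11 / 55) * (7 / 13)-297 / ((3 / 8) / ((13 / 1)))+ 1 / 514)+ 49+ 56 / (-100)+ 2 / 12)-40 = -2577736112 / 250575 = -10287.28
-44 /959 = -0.05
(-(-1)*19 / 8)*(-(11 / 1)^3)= -25289 / 8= -3161.12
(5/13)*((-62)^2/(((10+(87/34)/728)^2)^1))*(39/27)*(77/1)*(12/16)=226675566557440/183927679347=1232.42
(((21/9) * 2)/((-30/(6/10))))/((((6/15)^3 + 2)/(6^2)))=-70/43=-1.63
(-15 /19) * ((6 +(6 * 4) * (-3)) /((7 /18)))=17820 /133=133.98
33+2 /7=233 /7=33.29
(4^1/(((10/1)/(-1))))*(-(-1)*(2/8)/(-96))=1/960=0.00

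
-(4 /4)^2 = -1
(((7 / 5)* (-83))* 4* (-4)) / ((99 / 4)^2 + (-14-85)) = 1792 / 495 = 3.62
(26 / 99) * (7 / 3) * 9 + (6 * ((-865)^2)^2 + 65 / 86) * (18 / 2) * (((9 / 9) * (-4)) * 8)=-1372747190233621054 / 1419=-967404644280212.16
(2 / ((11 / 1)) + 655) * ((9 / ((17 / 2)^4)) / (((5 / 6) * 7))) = 6226848 / 32155585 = 0.19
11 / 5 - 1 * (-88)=451 / 5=90.20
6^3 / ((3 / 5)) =360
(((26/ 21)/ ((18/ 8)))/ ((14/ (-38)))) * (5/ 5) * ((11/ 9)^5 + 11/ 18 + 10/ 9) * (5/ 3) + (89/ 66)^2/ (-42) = -2522687756269/ 226865785608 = -11.12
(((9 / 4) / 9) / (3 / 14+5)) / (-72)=-7 / 10512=-0.00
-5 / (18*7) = -5 / 126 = -0.04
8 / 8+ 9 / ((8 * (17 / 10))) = 113 / 68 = 1.66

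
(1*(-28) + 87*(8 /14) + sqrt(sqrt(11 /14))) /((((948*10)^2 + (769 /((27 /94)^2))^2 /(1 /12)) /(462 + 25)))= 0.00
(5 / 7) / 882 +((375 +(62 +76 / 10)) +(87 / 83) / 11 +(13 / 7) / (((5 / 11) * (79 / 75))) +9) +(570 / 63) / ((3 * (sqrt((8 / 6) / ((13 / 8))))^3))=1235 * sqrt(78) / 2688 +1018818288799 / 2226560490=461.63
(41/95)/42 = 41/3990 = 0.01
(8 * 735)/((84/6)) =420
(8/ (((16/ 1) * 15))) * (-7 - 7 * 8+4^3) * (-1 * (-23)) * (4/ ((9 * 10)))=23/ 675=0.03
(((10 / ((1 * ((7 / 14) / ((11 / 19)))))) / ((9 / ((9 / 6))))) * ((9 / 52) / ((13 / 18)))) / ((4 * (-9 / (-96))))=3960 / 3211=1.23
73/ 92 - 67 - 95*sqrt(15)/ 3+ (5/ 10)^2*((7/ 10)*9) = -95*sqrt(15)/ 3 - 59461/ 920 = -187.28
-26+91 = 65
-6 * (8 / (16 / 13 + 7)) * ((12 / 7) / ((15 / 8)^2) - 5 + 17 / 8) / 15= 260702 / 280875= 0.93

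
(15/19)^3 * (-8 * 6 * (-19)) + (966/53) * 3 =9632178/19133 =503.43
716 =716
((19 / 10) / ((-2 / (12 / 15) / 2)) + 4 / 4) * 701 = -9113 / 25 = -364.52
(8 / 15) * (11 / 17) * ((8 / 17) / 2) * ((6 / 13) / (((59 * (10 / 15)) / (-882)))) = -931392 / 1108315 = -0.84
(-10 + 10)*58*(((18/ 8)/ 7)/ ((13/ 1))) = 0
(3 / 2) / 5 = 3 / 10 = 0.30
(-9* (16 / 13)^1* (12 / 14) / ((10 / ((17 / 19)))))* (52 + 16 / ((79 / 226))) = -56725056 / 682955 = -83.06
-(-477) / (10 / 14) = 3339 / 5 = 667.80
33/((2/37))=1221/2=610.50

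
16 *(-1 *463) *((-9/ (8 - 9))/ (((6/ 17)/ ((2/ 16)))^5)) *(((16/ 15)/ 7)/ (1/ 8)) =-657393791/ 1451520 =-452.90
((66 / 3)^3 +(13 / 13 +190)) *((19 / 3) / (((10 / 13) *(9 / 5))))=49578.39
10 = 10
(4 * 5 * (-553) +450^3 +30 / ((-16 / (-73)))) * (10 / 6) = 3644563075 / 24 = 151856794.79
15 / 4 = 3.75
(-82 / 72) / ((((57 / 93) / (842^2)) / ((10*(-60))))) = 45054662200 / 57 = 790432670.18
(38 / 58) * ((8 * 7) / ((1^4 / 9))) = 9576 / 29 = 330.21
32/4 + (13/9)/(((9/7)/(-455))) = -40757/81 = -503.17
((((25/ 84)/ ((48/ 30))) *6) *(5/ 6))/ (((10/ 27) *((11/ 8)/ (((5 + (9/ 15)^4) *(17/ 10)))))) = 35037/ 2200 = 15.93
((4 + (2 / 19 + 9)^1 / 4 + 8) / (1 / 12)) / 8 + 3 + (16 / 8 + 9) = 5383 / 152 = 35.41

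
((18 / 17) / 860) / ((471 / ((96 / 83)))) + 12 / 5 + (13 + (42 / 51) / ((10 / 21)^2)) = 9064508381 / 476283050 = 19.03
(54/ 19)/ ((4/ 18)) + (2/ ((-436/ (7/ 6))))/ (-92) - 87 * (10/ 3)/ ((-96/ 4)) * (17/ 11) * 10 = 1672757797/ 8383408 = 199.53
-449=-449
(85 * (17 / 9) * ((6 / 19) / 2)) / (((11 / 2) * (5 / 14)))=8092 / 627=12.91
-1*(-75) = 75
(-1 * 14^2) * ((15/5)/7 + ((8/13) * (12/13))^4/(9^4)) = -5550437346580/66074188401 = -84.00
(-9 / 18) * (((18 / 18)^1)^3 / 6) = -1 / 12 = -0.08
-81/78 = -27/26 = -1.04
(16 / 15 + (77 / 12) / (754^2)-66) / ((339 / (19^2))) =-799592600311 / 11563615440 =-69.15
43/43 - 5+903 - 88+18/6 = 814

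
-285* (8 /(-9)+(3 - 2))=-95 /3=-31.67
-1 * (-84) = 84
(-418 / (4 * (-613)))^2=43681 / 1503076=0.03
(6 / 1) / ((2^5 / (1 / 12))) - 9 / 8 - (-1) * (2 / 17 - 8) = -9783 / 1088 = -8.99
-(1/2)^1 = -1/2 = -0.50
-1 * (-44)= 44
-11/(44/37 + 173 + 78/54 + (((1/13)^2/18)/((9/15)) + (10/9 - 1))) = -3714282/59342507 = -0.06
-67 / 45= -1.49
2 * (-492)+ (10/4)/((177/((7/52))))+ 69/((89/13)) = -1595583917/1638312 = -973.92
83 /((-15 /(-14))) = 1162 /15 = 77.47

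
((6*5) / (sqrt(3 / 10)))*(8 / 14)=40*sqrt(30) / 7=31.30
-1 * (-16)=16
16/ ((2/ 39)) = 312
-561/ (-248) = 2.26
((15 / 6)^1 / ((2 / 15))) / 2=75 / 8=9.38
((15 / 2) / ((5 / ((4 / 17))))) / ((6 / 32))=32 / 17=1.88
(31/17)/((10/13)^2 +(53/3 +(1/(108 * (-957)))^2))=55965422273904/560362826103401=0.10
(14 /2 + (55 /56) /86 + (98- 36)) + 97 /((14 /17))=899615 /4816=186.80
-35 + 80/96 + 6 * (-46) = -1861/6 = -310.17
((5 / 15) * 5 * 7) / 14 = 5 / 6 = 0.83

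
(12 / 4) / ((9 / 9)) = 3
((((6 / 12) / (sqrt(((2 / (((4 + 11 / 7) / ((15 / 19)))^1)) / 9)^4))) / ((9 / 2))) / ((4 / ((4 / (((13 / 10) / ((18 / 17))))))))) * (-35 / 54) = -14079 / 238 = -59.16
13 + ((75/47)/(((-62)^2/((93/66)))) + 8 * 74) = 77570755/128216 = 605.00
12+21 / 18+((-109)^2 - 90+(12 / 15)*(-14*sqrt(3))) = 70825 / 6 - 56*sqrt(3) / 5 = 11784.77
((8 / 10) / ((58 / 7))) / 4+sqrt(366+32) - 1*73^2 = -1545403 / 290+sqrt(398) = -5309.03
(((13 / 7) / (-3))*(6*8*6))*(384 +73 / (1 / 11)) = -1481376 / 7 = -211625.14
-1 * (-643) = 643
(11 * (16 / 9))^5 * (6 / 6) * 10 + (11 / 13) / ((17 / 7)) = 373212016107733 / 13049829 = 28598996.67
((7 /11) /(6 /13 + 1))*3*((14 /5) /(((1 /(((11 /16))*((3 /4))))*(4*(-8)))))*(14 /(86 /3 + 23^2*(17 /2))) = -120393 /660312320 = -0.00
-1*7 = -7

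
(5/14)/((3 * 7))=5/294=0.02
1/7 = 0.14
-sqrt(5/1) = -sqrt(5) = -2.24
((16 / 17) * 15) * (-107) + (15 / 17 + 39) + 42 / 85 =-124968 / 85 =-1470.21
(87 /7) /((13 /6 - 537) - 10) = -522 /22883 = -0.02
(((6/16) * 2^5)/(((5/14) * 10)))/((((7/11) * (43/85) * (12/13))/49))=119119/215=554.04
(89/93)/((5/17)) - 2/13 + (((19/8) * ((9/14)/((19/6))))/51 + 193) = 1128578053/5754840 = 196.11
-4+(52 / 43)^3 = -177420 / 79507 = -2.23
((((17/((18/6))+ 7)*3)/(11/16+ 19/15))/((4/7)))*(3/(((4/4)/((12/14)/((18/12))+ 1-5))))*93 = -15266880/469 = -32551.98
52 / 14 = 26 / 7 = 3.71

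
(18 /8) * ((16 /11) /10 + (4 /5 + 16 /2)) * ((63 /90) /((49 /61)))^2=15.28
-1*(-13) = 13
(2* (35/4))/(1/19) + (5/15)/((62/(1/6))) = 371071/1116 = 332.50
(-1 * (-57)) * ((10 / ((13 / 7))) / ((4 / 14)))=13965 / 13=1074.23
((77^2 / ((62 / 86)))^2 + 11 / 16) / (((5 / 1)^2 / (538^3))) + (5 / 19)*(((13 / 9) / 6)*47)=421292033587208.10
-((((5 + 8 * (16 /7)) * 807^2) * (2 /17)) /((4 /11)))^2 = -1363498667988954849 /56644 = -24071369747704.17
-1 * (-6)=6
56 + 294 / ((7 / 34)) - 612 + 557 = 1429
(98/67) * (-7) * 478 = -327908/67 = -4894.15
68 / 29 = 2.34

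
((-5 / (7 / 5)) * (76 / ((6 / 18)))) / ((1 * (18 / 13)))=-12350 / 21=-588.10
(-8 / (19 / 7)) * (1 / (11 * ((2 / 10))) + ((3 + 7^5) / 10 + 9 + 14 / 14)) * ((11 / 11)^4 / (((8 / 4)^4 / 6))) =-390726 / 209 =-1869.50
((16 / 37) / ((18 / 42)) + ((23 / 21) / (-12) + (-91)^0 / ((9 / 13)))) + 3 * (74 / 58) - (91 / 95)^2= 12865893949 / 2440323900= 5.27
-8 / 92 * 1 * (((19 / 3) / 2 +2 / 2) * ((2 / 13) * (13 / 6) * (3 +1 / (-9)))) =-650 / 1863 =-0.35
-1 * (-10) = 10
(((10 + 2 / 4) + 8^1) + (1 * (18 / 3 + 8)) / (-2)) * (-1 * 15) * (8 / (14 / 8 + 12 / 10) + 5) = -156975 / 118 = -1330.30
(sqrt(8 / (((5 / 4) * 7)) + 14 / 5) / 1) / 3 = sqrt(182) / 21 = 0.64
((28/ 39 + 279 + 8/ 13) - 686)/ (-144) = 1217/ 432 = 2.82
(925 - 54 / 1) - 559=312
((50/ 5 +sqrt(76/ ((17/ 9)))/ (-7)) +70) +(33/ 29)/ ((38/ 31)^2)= 3381793/ 41876 - 6 *sqrt(323)/ 119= 79.85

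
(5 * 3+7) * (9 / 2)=99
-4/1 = -4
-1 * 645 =-645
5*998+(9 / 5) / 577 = 14396159 / 2885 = 4990.00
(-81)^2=6561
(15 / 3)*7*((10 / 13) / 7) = 50 / 13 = 3.85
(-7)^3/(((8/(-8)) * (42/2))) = 49/3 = 16.33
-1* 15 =-15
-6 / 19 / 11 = -6 / 209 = -0.03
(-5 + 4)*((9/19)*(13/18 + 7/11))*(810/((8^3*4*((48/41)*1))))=-1488915/6848512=-0.22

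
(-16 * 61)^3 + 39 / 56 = -52063993817 / 56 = -929714175.30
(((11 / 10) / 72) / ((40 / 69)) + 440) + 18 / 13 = 441.41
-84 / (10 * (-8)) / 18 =7 / 120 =0.06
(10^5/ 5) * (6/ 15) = 8000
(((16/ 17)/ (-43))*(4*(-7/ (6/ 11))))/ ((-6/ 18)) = -2464/ 731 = -3.37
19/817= 1/43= 0.02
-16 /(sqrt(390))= -8* sqrt(390) /195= -0.81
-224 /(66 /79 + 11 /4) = -62.47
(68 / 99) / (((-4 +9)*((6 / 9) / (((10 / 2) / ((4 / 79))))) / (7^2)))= 65807 / 66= 997.08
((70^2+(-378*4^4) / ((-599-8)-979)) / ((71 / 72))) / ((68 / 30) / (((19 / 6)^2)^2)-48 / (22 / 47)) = -84594470559060 / 1723924835009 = -49.07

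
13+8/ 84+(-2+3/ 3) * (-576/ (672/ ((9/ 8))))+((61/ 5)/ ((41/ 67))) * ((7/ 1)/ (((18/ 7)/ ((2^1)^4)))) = 45585227/ 51660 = 882.41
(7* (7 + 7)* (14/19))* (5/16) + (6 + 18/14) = 29.85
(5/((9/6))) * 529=5290/3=1763.33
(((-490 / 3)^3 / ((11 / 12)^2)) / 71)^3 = -6669982097041199104000000000 / 17119651564917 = -389609687542349.04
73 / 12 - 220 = -2567 / 12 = -213.92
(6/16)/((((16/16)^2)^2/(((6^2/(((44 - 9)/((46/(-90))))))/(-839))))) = 69/293650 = 0.00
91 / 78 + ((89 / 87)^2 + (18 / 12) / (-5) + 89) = 3440609 / 37845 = 90.91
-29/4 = -7.25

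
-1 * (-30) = 30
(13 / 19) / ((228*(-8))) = -0.00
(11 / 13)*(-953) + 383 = -5504 / 13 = -423.38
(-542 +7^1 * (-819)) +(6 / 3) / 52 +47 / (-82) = -6275.53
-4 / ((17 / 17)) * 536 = -2144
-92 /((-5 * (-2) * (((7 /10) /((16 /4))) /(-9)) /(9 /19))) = 224.12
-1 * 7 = -7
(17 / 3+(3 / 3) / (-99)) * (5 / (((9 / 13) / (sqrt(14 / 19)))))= 36400 * sqrt(266) / 16929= 35.07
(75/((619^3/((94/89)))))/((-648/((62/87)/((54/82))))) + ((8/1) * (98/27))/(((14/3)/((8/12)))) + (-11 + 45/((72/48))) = 61980486882505325/2677557033388746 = 23.15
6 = 6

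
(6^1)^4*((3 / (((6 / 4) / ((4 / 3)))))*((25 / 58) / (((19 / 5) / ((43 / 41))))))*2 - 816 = 6.27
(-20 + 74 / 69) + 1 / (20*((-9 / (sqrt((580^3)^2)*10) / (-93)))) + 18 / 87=672388458180 / 667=1008078647.95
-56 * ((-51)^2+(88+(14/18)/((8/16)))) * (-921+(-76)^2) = -6583574200/9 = -731508244.44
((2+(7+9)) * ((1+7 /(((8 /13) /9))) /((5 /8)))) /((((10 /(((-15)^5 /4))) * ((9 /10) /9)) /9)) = -10173650625 /2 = -5086825312.50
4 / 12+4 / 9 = 7 / 9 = 0.78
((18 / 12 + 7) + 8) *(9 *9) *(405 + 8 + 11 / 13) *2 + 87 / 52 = 57523047 / 52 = 1106212.44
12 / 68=3 / 17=0.18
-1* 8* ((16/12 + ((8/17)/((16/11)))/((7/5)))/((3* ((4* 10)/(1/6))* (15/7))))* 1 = -1117/137700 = -0.01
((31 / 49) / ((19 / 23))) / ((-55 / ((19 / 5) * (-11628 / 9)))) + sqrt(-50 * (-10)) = 10 * sqrt(5) + 921196 / 13475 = 90.72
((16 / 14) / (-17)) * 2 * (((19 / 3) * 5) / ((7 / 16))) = -9.73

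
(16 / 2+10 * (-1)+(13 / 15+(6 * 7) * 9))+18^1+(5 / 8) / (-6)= 31581 / 80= 394.76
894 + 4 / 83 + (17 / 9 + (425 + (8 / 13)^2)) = 1321.32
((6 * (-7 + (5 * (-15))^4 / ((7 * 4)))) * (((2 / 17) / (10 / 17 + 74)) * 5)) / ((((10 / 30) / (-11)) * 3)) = -5220670785 / 8876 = -588178.32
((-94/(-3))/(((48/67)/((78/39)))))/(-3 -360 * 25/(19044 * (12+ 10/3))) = -38313883/1327536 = -28.86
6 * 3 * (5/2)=45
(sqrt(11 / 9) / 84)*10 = 5*sqrt(11) / 126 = 0.13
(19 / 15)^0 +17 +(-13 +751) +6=762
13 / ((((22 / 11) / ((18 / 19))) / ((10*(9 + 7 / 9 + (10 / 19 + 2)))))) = 273520 / 361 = 757.67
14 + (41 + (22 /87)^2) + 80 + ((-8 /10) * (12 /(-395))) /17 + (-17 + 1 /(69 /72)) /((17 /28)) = 635839589551 /5844971025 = 108.78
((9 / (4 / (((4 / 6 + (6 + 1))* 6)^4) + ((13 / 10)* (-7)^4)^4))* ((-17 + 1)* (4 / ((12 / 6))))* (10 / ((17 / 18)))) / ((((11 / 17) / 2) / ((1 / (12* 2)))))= -12089131200000 / 2921770357533225259499911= -0.00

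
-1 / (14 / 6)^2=-9 / 49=-0.18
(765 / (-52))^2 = 585225 / 2704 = 216.43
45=45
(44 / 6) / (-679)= -22 / 2037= -0.01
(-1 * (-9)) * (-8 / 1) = -72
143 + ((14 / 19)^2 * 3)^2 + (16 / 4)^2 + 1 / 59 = 1243070518 / 7688939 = 161.67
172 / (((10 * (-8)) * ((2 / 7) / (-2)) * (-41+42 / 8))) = -301 / 715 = -0.42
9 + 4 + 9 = 22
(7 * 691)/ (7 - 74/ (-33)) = 159621/ 305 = 523.35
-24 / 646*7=-84 / 323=-0.26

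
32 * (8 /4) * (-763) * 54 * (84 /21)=-10547712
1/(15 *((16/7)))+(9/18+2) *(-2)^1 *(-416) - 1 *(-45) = 510007/240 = 2125.03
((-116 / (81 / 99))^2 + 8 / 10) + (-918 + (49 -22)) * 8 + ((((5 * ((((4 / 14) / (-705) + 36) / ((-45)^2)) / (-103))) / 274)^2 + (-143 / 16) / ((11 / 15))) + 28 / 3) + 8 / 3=165112054954558947227824981 / 12726820734069016890000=12973.55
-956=-956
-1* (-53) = 53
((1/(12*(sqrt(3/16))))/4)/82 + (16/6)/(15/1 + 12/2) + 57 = sqrt(3)/2952 + 3599/63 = 57.13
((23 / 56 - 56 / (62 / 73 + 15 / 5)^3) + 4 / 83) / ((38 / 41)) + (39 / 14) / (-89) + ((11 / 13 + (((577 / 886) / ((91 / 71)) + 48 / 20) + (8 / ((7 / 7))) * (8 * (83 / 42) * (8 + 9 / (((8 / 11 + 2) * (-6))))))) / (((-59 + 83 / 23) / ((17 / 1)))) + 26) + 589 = 6219774710474987252973437 / 19192716676442713251120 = 324.07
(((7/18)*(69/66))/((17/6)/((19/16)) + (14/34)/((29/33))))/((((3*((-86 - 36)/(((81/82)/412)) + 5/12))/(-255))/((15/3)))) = 3461059665/2909414526161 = 0.00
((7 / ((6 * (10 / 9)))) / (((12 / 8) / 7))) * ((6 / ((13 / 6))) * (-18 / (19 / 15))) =-47628 / 247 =-192.83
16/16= 1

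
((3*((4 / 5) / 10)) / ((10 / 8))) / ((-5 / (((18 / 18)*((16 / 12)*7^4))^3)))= -7086739046912 / 5625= -1259864719.45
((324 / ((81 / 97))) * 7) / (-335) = -2716 / 335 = -8.11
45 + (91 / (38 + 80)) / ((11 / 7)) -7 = 49961 / 1298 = 38.49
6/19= 0.32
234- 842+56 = -552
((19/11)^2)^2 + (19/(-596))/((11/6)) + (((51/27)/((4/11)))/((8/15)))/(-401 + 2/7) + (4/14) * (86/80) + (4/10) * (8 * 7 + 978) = 9296471822591/21989610720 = 422.77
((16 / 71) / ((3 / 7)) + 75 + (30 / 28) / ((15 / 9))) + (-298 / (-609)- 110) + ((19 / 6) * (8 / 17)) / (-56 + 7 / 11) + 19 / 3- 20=-207444677 / 4410378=-47.04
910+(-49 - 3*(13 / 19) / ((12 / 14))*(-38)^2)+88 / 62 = -80463 / 31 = -2595.58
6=6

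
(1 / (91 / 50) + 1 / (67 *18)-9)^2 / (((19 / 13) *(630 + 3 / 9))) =859927946329 / 11095782191676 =0.08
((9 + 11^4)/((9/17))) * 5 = 138361.11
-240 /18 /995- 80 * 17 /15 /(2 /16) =-144344 /199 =-725.35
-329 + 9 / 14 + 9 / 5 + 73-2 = -17889 / 70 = -255.56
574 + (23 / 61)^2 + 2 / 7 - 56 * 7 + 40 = 5793579 / 26047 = 222.43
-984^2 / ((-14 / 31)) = 15007968 / 7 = 2143995.43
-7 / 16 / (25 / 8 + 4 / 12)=-21 / 166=-0.13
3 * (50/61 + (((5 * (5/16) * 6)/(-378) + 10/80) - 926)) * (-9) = 24977.16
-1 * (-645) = 645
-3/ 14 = -0.21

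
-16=-16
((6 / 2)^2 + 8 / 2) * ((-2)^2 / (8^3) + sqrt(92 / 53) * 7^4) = 13 / 128 + 62426 * sqrt(1219) / 53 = 41123.74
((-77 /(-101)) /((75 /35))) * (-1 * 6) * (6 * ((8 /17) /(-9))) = 17248 /25755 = 0.67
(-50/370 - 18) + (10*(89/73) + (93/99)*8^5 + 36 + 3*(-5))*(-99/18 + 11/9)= -19229236319/145854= -131838.94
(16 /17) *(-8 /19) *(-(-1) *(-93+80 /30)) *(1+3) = 138752 /969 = 143.19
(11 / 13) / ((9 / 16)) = 176 / 117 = 1.50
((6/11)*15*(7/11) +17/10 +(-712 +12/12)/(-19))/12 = 1019093/275880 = 3.69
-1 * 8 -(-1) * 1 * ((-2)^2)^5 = 1016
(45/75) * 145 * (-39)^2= 132327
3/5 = 0.60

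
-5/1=-5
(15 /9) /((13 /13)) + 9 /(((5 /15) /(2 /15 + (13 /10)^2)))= 15269 /300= 50.90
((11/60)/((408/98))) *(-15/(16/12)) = -539/1088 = -0.50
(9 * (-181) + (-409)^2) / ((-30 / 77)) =-6377602 / 15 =-425173.47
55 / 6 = 9.17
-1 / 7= -0.14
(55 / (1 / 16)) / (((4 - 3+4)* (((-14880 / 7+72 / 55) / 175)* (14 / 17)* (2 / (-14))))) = 12599125 / 102237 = 123.23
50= 50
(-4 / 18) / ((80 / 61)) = -61 / 360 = -0.17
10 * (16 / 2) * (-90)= -7200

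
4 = 4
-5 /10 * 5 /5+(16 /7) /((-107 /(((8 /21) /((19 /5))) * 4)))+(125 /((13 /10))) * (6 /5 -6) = -3590163623 /7770126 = -462.05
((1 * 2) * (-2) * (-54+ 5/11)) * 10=23560/11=2141.82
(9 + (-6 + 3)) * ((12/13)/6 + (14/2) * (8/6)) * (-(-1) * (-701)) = -518740/13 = -39903.08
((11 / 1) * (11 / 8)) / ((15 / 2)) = 2.02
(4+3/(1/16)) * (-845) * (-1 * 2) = 87880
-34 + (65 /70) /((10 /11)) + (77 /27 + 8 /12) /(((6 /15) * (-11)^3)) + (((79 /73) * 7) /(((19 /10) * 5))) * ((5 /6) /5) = -229251309493 /6978246660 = -32.85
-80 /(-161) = 80 /161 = 0.50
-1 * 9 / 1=-9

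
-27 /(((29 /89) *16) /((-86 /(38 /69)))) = 7129701 /8816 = 808.72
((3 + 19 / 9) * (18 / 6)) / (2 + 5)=46 / 21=2.19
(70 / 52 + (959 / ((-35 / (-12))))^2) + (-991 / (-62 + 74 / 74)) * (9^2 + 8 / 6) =13018883063 / 118950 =109448.37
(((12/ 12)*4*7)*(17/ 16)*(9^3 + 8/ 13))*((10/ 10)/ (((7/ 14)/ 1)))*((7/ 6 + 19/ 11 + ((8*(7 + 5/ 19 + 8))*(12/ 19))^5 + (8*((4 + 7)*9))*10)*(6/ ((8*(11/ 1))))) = 1245878376491860981913121786365/ 154306675576335568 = 8074040684490.83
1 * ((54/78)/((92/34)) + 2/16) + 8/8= 1.38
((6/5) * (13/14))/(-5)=-39/175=-0.22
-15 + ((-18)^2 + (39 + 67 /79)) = 27559 /79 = 348.85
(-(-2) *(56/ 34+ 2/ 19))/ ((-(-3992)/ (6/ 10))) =849/ 1611770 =0.00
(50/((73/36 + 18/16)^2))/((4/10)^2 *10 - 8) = -40500/51529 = -0.79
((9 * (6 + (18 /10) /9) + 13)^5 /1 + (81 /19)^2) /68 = 1738999350843989 /76712500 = 22669048.08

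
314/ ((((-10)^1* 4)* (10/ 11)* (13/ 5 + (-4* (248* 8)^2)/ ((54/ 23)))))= 46629/ 36213541160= 0.00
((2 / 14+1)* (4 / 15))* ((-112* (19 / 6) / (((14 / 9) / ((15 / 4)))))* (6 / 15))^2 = 1247616 / 35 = 35646.17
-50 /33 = -1.52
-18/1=-18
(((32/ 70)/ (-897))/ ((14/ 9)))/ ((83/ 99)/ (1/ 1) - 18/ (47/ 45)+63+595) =-111672/ 218694378175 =-0.00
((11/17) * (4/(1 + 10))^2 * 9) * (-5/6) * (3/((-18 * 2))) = 10/187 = 0.05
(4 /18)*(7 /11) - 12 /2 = -5.86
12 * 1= 12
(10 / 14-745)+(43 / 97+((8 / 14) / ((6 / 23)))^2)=-739.04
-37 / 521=-0.07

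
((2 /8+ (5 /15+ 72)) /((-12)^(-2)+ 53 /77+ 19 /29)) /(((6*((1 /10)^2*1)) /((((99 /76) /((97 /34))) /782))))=9627467850 /18406702637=0.52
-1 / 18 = -0.06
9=9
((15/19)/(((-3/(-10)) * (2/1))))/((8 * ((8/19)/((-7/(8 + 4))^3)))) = -8575/110592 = -0.08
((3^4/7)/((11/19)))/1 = 1539/77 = 19.99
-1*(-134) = 134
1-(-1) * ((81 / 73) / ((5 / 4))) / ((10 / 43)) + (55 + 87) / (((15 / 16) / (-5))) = -4120027 / 5475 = -752.52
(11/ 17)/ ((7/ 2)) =22/ 119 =0.18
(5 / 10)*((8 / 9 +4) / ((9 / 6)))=44 / 27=1.63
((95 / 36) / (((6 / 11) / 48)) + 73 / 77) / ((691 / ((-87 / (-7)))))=4686023 / 1117347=4.19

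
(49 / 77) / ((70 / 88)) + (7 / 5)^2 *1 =69 / 25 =2.76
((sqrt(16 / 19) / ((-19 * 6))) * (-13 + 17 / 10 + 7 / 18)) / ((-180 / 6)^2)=491 * sqrt(19) / 21930750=0.00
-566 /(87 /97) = -54902 /87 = -631.06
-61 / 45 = -1.36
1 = 1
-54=-54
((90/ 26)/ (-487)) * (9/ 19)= -405/ 120289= -0.00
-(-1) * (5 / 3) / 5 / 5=1 / 15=0.07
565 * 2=1130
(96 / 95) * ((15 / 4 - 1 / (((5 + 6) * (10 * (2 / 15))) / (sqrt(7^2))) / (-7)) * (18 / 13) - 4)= 1.30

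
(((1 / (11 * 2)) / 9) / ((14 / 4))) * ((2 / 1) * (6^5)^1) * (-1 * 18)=-31104 / 77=-403.95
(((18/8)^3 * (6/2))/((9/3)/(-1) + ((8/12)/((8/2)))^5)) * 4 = -1062882/23327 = -45.56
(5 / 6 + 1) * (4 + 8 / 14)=176 / 21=8.38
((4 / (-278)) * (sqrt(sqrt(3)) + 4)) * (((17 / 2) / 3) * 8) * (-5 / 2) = 340 * 3^(1 / 4) / 417 + 1360 / 417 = 4.33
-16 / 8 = -2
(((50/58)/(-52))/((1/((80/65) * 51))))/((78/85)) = -72250/63713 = -1.13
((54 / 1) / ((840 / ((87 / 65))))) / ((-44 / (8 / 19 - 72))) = 13311 / 95095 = 0.14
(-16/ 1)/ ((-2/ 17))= 136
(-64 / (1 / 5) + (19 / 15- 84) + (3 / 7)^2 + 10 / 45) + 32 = -816572 / 2205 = -370.33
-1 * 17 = -17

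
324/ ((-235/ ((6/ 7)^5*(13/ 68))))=-8188128/ 67143965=-0.12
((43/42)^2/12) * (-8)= -1849/2646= -0.70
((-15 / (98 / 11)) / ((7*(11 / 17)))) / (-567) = 85 / 129654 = 0.00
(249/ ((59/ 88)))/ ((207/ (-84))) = -204512/ 1357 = -150.71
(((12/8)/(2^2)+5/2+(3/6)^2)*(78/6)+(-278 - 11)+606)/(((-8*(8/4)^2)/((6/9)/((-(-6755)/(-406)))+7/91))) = -3968207/9634560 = -0.41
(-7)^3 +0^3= -343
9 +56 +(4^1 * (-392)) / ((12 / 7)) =-2549 / 3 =-849.67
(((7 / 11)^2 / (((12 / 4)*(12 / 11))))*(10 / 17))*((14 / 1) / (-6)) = -1715 / 10098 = -0.17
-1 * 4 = -4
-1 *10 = -10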